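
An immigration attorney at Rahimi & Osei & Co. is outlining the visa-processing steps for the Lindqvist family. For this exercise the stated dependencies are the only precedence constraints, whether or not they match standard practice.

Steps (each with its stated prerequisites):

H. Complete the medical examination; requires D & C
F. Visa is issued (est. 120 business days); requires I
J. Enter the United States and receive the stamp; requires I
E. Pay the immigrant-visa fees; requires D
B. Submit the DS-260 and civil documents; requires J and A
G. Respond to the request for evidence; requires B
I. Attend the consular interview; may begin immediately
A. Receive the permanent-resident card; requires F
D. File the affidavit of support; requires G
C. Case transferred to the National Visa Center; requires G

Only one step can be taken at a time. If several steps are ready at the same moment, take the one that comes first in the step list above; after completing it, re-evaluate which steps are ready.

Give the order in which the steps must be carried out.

I, F, J, A, B, G, D, E, C, H

Only I has no prerequisites, so it is first.
F and J are both available; F is listed earlier → F.
J and A are both available; J is listed earlier → J.
That leaves A as the only ready step → A.
B needed J and A, now all done → B.
G needed B, now all done → G.
Now D and C have their prerequisites met. D is listed earlier, so D next.
E now also ready, so the ready set is {E, C}; E is listed earlier → E.
Next only C has its prerequisites met → C.
Next only H has its prerequisites met → H.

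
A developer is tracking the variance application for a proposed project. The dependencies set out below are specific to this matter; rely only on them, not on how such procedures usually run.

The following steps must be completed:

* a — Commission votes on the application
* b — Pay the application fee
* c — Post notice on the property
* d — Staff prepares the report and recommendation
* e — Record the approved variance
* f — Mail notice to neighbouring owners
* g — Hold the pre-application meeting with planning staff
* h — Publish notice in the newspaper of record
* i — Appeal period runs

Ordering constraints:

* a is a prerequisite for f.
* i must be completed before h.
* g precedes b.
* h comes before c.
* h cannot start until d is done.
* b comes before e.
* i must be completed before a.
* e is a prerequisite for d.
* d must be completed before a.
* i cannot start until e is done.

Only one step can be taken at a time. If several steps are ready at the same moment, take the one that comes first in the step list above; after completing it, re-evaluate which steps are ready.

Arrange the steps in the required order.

g is the only step with nothing outstanding, so it goes first.
b is the only step now ready → b.
e needed b, now all done → e.
Ready: d and i. d is listed earlier → d.
That leaves i as the only ready step → i.
Ready: a and h. a is listed earlier → a.
f now also ready, so the ready set is {f, h}; f is listed earlier → f.
h needed d and i, now all done → h.
c is the only step now ready → c.

g, b, e, d, i, a, f, h, c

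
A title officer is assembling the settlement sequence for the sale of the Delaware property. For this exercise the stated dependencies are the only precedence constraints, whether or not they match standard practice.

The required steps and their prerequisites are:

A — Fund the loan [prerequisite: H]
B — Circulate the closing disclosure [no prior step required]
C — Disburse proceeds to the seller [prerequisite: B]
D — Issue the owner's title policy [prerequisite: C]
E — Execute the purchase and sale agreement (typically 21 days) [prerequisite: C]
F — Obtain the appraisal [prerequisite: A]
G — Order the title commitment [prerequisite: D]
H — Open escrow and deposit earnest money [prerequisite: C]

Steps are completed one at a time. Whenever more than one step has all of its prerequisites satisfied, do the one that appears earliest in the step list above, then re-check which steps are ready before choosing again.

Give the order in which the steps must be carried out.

B → C → D → E → G → H → A → F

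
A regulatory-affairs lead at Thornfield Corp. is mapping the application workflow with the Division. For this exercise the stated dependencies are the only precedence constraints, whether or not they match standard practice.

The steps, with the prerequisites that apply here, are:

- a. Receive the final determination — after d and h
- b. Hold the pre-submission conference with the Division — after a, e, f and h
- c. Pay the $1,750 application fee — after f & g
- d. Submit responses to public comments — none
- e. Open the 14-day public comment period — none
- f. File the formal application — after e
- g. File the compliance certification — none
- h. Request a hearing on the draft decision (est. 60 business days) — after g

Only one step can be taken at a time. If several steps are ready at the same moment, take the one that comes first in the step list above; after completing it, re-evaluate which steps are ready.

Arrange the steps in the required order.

d, e, f, g, c, h, a, b

d, e and g have no prerequisites; d is listed earlier, so d is first.
Ready: e and g. e is listed earlier → e.
f now also ready, so the ready set is {f, g}; f is listed earlier → f.
That leaves g as the only ready step → g.
c and h are both available; c is listed earlier → c.
That leaves h as the only ready step → h.
That leaves a as the only ready step → a.
b needed a, e, f and h, now all done → b.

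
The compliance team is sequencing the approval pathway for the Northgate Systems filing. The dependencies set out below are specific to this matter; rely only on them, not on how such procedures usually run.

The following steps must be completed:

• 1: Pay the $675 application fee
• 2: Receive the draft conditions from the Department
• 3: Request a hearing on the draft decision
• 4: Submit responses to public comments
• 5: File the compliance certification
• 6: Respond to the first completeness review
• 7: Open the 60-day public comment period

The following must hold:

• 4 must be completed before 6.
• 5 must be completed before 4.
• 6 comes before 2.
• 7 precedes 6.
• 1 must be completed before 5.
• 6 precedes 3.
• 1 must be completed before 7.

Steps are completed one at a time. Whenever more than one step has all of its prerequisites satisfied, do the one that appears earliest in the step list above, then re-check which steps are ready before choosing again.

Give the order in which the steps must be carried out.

1 has no prerequisites → 1 first.
5 and 7 are both available; 5 is listed earlier → 5.
Ready: 4 and 7. 4 is listed earlier → 4.
7 needed 1, now all done → 7.
6 needed 4 and 7, now all done → 6.
2 and 3 are both available; 2 is listed earlier → 2.
3 is the only step now ready → 3.

1 → 5 → 4 → 7 → 6 → 2 → 3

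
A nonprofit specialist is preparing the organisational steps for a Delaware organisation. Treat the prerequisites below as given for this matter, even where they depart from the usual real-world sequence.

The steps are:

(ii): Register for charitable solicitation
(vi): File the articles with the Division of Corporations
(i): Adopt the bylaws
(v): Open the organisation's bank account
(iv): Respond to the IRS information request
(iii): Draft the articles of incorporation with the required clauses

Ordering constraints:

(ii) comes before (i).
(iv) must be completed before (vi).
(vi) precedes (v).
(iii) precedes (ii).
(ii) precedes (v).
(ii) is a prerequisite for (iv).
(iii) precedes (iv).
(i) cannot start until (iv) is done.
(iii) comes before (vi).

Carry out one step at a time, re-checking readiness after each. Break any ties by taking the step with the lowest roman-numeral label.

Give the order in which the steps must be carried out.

(iii) → (ii) → (iv) → (i) → (vi) → (v)

Only (iii) has no prerequisites, so it is first.
(ii) needed (iii), now all done → (ii).
(iv) needed (ii) and (iii), now all done → (iv).
Now (i) and (vi) have their prerequisites met. (i) has the earlier label, so (i) next.
(vi) needed (iii) and (iv), now all done → (vi).
Next only (v) has its prerequisites met → (v).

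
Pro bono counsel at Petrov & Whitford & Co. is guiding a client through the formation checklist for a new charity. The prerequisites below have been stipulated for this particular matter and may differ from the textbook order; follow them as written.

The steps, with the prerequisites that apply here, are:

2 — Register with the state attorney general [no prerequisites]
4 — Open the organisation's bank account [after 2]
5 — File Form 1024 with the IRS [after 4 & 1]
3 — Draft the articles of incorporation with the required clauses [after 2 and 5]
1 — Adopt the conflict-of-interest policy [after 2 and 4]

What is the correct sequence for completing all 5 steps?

2, 4, 1, 5, 3

2 has no prerequisites → 2 first.
4 needed 2, now all done → 4.
1 needed 2 and 4, now all done → 1.
5 needed 4 and 1, now all done → 5.
That leaves 3 as the only ready step → 3.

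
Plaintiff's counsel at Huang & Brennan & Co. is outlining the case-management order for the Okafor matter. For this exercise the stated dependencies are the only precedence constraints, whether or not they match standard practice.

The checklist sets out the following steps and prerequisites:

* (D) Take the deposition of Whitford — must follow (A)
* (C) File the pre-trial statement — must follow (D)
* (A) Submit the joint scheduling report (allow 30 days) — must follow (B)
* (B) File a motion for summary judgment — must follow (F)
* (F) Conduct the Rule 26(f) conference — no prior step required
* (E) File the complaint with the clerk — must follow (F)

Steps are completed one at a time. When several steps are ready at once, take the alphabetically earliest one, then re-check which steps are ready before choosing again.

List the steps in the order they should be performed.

(F) → (B) → (A) → (D) → (C) → (E)

(F) has no prerequisites → (F) first.
Now (B) and (E) have their prerequisites met. (B) has the earlier label, so (B) next.
(A) now also ready, so the ready set is {(A), (E)}; (A) has the earlier label → (A).
Now (D) and (E) have their prerequisites met. (D) has the earlier label, so (D) next.
(C) now also ready, so the ready set is {(C), (E)}; (C) has the earlier label → (C).
(E) needed (F), now all done → (E).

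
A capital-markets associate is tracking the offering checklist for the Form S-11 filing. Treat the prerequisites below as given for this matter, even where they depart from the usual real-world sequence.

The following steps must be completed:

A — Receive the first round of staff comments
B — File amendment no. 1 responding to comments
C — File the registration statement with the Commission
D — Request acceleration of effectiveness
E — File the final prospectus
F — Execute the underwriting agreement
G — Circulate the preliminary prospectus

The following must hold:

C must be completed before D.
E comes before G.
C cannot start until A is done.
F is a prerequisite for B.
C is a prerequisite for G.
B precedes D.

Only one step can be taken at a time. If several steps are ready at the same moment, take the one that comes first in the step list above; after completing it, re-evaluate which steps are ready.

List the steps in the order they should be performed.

A C E F B D G

A, E and F have no prerequisites; A is listed earlier, so A is first.
C now also ready, so the ready set is {C, E, F}; C is listed earlier → C.
E and F are both available; E is listed earlier → E.
G now also ready, so the ready set is {F, G}; F is listed earlier → F.
B now also ready, so the ready set is {B, G}; B is listed earlier → B.
Ready: D and G. D is listed earlier → D.
G needed C and E, now all done → G.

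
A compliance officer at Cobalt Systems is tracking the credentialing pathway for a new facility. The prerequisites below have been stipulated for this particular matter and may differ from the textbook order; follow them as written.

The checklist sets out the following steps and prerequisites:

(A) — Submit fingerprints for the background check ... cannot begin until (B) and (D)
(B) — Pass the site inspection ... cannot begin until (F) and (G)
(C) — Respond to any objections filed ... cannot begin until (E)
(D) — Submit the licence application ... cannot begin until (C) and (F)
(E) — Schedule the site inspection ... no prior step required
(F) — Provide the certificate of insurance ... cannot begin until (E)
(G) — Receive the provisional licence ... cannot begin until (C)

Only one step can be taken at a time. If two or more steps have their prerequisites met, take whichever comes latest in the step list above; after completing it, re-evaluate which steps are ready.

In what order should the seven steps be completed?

(E) has no prerequisites → (E) first.
(F) and (C) are both available; (F) is listed later → (F).
(C) needed (E), now all done → (C).
Ready: (G) and (D). (G) is listed later → (G).
(B) now also ready, so the ready set is {(D), (B)}; (D) is listed later → (D).
(B) needed (G) and (F), now all done → (B).
That leaves (A) as the only ready step → (A).

(E) → (F) → (C) → (G) → (D) → (B) → (A)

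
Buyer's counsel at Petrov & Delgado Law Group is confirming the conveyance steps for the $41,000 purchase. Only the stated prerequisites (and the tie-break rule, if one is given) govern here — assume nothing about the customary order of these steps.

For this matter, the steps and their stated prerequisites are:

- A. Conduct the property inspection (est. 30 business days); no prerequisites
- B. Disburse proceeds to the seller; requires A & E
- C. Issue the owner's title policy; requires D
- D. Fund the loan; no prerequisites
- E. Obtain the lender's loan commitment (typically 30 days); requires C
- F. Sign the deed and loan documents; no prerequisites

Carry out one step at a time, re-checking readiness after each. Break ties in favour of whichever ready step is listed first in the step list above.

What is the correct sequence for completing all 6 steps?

A, D, C, E, B, F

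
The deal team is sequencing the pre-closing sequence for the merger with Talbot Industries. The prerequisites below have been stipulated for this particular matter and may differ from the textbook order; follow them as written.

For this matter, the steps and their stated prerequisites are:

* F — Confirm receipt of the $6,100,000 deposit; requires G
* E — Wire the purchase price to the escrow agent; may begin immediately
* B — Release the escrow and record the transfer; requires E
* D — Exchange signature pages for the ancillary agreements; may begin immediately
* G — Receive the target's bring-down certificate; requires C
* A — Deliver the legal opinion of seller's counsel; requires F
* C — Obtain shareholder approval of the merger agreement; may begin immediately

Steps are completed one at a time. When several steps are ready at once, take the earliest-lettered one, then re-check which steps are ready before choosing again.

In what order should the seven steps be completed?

C D E B G F A

Nothing is required for C, D and E. C has the earlier label → C first.
D, E and G are all available; D has the earlier label → D.
E and G are both available; E has the earlier label → E.
B and G are both available; B has the earlier label → B.
That leaves G as the only ready step → G.
Next only F has its prerequisites met → F.
A needed F, now all done → A.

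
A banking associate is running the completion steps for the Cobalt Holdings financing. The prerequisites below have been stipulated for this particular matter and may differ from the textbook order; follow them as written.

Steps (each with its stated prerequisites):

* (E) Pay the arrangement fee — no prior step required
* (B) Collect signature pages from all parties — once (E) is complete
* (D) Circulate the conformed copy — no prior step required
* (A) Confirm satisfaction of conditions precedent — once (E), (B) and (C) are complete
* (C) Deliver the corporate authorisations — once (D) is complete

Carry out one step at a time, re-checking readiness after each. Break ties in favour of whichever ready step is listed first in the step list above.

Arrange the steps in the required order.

(E) and (D) have no prerequisites; (E) is listed earlier, so (E) is first.
Now (B) and (D) have their prerequisites met. (B) is listed earlier, so (B) next.
That leaves (D) as the only ready step → (D).
Next only (C) has its prerequisites met → (C).
Next only (A) has its prerequisites met → (A).

(E) → (B) → (D) → (C) → (A)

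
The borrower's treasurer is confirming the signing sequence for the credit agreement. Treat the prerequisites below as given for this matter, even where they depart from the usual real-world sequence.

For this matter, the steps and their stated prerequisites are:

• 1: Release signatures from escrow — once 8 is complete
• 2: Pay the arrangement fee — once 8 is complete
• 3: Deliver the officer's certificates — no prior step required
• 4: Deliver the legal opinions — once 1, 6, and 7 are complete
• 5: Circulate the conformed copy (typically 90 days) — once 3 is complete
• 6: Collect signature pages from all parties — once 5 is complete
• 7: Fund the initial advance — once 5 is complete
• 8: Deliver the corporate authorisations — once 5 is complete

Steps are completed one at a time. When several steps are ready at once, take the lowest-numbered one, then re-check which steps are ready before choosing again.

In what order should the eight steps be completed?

3, 5, 6, 7, 8, 1, 2, 4

3 has no prerequisites → 3 first.
5 is the only step now ready → 5.
Ready: 6, 7 and 8. 6 has the earlier label → 6.
Now 7 and 8 have their prerequisites met. 7 has the earlier label, so 7 next.
8 is the only step now ready → 8.
Ready: 1 and 2. 1 has the earlier label → 1.
4 now also ready, so the ready set is {2, 4}; 2 has the earlier label → 2.
Next only 4 has its prerequisites met → 4.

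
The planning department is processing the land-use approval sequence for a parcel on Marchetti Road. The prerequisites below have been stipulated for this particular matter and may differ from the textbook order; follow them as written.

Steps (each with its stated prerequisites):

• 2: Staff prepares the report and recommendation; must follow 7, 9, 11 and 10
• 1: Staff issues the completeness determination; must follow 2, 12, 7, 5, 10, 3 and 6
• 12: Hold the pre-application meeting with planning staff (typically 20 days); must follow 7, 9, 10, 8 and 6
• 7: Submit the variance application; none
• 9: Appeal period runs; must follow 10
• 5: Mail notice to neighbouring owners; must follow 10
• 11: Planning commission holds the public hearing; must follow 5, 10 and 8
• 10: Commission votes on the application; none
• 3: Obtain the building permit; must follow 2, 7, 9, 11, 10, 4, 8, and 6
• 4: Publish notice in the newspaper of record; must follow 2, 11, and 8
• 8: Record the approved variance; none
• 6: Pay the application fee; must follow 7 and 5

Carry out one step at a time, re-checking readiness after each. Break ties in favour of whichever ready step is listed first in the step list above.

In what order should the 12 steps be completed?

7, 10, 9, 5, 8, 11, 2, 4, 6, 12, 3, 1

Nothing is required for 7, 10 and 8. 7 is listed earlier → 7 first.
Ready: 10 and 8. 10 is listed earlier → 10.
9, 5 and 8 are all available; 9 is listed earlier → 9.
Now 5 and 8 have their prerequisites met. 5 is listed earlier, so 5 next.
6 now also ready, so the ready set is {8, 6}; 8 is listed earlier → 8.
11 now also ready, so the ready set is {11, 6}; 11 is listed earlier → 11.
2 now also ready, so the ready set is {2, 6}; 2 is listed earlier → 2.
4 now also ready, so the ready set is {4, 6}; 4 is listed earlier → 4.
That leaves 6 as the only ready step → 6.
12 and 3 are both available; 12 is listed earlier → 12.
3 needed 2, 7, 9, 11, 10, 4, 8 and 6, now all done → 3.
1 needed 2, 12, 7, 5, 10, 3 and 6, now all done → 1.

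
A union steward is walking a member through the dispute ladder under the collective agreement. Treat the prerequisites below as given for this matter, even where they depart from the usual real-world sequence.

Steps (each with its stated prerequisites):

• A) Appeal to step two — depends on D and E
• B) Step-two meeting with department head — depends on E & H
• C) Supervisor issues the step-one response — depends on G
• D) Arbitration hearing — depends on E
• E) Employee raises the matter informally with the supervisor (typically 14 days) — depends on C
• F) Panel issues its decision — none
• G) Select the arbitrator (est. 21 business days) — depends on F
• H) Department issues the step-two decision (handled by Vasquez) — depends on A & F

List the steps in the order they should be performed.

F, G, C, E, D, A, H, B

Only F has no prerequisites, so it is first.
That leaves G as the only ready step → G.
C is the only step now ready → C.
That leaves E as the only ready step → E.
D is the only step now ready → D.
A needed D and E, now all done → A.
That leaves H as the only ready step → H.
B needed E and H, now all done → B.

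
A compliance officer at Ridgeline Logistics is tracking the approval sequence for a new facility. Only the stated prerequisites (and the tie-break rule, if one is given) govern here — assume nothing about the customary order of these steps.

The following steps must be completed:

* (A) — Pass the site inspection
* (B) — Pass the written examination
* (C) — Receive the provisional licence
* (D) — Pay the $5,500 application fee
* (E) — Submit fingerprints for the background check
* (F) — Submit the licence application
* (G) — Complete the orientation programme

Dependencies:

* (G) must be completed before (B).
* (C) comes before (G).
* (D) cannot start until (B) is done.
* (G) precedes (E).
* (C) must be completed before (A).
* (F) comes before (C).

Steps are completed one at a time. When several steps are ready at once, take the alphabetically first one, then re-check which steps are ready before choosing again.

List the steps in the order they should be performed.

(F) → (C) → (A) → (G) → (B) → (D) → (E)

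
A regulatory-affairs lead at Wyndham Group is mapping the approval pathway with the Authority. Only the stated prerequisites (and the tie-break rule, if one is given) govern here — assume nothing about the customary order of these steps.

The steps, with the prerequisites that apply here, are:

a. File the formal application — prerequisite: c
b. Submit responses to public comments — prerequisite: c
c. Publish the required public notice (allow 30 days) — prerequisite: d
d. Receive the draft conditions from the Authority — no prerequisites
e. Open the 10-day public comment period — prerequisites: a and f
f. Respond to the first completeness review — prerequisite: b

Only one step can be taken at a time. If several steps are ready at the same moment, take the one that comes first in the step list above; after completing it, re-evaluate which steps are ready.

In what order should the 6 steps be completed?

Only d has no prerequisites, so it is first.
c is the only step now ready → c.
Now a and b have their prerequisites met. a is listed earlier, so a next.
b needed c, now all done → b.
f needed b, now all done → f.
e needed a and f, now all done → e.

d → c → a → b → f → e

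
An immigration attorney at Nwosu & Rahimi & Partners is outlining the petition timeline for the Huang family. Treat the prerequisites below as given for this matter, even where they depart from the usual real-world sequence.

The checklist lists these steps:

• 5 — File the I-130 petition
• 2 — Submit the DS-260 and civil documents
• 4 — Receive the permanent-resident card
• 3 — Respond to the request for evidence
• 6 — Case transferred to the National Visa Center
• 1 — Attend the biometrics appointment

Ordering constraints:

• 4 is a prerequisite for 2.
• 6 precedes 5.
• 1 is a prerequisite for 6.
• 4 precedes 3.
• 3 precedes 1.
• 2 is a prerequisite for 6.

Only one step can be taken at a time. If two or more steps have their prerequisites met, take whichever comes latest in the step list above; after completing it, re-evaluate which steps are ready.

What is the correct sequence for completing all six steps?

4 → 3 → 1 → 2 → 6 → 5

Only 4 has no prerequisites, so it is first.
Ready: 3 and 2. 3 is listed later → 3.
1 and 2 are both available; 1 is listed later → 1.
2 is the only step now ready → 2.
6 needed 1 and 2, now all done → 6.
Next only 5 has its prerequisites met → 5.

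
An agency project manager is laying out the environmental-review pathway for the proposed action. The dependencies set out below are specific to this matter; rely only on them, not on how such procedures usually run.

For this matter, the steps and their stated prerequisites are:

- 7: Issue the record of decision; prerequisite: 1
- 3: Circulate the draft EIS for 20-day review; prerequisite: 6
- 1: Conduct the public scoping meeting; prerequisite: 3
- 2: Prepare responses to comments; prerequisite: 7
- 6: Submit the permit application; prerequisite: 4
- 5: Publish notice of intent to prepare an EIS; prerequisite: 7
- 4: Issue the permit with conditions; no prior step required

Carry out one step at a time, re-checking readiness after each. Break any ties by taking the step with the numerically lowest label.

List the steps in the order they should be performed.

4 6 3 1 7 2 5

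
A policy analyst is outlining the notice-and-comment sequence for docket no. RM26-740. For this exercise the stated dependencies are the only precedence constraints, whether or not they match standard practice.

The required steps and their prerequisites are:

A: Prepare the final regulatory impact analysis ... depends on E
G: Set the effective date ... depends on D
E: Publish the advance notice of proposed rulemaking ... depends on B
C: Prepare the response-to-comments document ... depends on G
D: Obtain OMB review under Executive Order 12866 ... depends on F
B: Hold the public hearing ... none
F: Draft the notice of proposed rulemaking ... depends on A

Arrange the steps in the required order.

B → E → A → F → D → G → C

Only B has no prerequisites, so it is first.
E needed B, now all done → E.
A needed E, now all done → A.
That leaves F as the only ready step → F.
D needed F, now all done → D.
G needed D, now all done → G.
C needed G, now all done → C.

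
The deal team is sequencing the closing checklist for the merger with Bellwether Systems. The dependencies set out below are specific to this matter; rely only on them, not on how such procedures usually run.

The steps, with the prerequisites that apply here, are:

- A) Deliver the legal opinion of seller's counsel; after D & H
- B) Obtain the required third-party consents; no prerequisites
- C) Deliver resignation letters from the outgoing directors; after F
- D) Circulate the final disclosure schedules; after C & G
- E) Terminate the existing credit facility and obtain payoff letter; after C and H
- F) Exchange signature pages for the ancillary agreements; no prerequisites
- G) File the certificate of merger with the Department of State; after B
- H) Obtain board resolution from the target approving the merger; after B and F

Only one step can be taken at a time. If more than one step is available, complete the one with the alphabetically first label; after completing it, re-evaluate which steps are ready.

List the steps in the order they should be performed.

B, F, C, G, D, H, A, E

Nothing is required for B and F. B has the earlier label → B first.
F and G are both available; F has the earlier label → F.
Now C, G and H have their prerequisites met. C has the earlier label, so C next.
G and H are both available; G has the earlier label → G.
Now D and H have their prerequisites met. D has the earlier label, so D next.
H needed B and F, now all done → H.
Ready: A and E. A has the earlier label → A.
E needed C and H, now all done → E.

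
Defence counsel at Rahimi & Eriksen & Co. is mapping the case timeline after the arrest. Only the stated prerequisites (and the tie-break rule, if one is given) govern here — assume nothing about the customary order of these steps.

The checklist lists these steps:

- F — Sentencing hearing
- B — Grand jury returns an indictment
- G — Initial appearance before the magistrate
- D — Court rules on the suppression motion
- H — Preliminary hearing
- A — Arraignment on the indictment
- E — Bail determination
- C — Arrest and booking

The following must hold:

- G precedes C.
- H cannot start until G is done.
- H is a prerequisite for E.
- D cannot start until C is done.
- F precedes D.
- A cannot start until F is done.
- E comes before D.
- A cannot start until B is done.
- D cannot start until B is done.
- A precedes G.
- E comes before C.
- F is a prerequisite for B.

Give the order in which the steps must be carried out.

F, B, A, G, H, E, C, D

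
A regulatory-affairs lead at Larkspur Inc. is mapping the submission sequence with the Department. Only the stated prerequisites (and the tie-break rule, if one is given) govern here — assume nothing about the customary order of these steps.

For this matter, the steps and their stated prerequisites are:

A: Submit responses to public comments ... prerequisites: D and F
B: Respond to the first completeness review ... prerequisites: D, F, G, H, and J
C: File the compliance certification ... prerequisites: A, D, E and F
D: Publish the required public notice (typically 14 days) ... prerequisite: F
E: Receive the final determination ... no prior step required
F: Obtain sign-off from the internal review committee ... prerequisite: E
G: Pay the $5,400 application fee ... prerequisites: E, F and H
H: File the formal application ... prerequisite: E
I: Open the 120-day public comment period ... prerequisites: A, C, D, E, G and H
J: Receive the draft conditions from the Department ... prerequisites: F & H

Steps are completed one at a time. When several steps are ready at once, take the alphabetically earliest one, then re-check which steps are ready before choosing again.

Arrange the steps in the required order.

E → F → D → A → C → H → G → I → J → B

E has no prerequisites → E first.
F and H are both available; F has the earlier label → F.
D now also ready, so the ready set is {D, H}; D has the earlier label → D.
A now also ready, so the ready set is {A, H}; A has the earlier label → A.
C now also ready, so the ready set is {C, H}; C has the earlier label → C.
H needed E, now all done → H.
Now G and J have their prerequisites met. G has the earlier label, so G next.
Ready: I and J. I has the earlier label → I.
J needed F and H, now all done → J.
That leaves B as the only ready step → B.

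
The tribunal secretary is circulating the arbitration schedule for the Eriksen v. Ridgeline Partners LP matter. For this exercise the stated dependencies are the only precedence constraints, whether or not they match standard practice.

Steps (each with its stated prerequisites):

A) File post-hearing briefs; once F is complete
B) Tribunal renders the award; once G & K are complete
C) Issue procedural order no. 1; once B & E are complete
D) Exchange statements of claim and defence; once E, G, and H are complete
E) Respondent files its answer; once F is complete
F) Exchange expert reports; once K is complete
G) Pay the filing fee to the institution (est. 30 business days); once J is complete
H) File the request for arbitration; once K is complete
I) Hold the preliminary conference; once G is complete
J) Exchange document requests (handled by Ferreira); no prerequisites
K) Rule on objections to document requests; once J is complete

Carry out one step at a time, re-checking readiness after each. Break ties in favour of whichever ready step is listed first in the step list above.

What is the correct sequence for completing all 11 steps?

J, G, I, K, B, F, A, E, C, H, D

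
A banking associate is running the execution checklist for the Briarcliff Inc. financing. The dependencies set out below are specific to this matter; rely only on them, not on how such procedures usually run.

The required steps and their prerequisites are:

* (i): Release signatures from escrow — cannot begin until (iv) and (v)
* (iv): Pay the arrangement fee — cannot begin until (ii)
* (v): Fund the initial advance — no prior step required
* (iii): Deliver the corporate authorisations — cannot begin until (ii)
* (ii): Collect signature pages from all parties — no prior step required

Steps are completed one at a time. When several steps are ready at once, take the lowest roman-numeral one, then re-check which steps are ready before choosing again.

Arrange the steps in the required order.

(ii) and (v) have no prerequisites; (ii) has the earlier label, so (ii) is first.
Now (iii), (iv) and (v) have their prerequisites met. (iii) has the earlier label, so (iii) next.
Ready: (iv) and (v). (iv) has the earlier label → (iv).
(v) is the only step now ready → (v).
(i) is the only step now ready → (i).

(ii) → (iii) → (iv) → (v) → (i)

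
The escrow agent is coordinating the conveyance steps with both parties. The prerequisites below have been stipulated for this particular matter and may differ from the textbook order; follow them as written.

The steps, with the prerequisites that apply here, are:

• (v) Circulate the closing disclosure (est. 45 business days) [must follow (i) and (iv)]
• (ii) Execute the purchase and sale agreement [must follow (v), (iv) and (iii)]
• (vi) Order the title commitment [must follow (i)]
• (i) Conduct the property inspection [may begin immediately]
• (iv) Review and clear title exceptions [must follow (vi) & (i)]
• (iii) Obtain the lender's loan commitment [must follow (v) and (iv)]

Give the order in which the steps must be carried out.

(i), (vi), (iv), (v), (iii), (ii)

Only (i) has no prerequisites, so it is first.
(vi) needed (i), now all done → (vi).
(iv) is the only step now ready → (iv).
(v) is the only step now ready → (v).
(iii) needed (v) and (iv), now all done → (iii).
Next only (ii) has its prerequisites met → (ii).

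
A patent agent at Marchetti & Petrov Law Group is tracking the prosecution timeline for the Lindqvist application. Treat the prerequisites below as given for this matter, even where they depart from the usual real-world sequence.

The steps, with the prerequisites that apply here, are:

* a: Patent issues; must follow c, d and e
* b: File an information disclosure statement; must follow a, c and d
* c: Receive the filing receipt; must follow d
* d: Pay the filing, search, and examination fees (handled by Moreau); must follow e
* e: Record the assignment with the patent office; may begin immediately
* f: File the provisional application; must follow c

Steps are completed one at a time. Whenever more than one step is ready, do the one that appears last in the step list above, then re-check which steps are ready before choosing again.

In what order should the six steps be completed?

e d c f a b

e is the only step with nothing outstanding, so it goes first.
That leaves d as the only ready step → d.
Next only c has its prerequisites met → c.
Now f and a have their prerequisites met. f is listed later, so f next.
a needed e, d and c, now all done → a.
Next only b has its prerequisites met → b.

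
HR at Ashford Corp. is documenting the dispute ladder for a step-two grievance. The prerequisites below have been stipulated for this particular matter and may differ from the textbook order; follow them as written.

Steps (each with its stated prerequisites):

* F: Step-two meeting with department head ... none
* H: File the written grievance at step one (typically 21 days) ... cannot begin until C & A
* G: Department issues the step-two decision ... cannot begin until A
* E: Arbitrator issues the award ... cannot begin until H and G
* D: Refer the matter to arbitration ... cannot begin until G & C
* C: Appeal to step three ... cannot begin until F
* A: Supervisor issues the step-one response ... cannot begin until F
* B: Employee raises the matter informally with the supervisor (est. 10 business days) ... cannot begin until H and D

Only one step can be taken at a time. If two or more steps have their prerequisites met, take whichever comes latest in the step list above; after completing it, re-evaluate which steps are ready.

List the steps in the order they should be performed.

F, A, C, G, D, H, B, E

Only F has no prerequisites, so it is first.
Ready: A and C. A is listed later → A.
G now also ready, so the ready set is {C, G}; C is listed later → C.
H now also ready, so the ready set is {G, H}; G is listed later → G.
D now also ready, so the ready set is {D, H}; D is listed later → D.
H is the only step now ready → H.
B and E are both available; B is listed later → B.
Next only E has its prerequisites met → E.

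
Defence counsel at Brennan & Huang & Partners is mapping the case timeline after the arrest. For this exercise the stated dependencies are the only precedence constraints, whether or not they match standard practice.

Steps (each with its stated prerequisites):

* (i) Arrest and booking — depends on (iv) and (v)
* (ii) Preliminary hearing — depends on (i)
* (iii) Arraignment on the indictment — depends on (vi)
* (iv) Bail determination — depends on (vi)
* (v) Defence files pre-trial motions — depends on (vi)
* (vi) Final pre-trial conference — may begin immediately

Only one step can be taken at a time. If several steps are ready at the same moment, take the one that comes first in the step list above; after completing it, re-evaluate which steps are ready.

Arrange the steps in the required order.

(vi) → (iii) → (iv) → (v) → (i) → (ii)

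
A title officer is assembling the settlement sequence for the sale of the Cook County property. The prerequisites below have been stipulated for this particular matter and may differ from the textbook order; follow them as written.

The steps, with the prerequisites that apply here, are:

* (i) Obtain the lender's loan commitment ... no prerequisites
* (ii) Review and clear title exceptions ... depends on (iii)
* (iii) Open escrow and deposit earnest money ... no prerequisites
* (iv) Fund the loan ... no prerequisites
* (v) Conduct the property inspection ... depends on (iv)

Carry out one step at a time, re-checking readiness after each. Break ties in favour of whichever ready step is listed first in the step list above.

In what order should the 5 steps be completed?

Nothing is required for (i), (iii) and (iv). (i) is listed earlier → (i) first.
Now (iii) and (iv) have their prerequisites met. (iii) is listed earlier, so (iii) next.
(ii) now also ready, so the ready set is {(ii), (iv)}; (ii) is listed earlier → (ii).
Next only (iv) has its prerequisites met → (iv).
(v) needed (iv), now all done → (v).

(i) → (iii) → (ii) → (iv) → (v)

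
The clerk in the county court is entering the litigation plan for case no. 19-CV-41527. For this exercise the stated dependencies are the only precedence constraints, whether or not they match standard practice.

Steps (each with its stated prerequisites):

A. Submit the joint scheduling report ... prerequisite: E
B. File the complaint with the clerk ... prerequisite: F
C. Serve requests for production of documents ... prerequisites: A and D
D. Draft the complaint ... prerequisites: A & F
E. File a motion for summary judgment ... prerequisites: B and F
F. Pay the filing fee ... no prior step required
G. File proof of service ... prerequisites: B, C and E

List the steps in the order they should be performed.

Only F has no prerequisites, so it is first.
B needed F, now all done → B.
E needed B and F, now all done → E.
A needed E, now all done → A.
That leaves D as the only ready step → D.
That leaves C as the only ready step → C.
G needed B, C and E, now all done → G.

F → B → E → A → D → C → G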